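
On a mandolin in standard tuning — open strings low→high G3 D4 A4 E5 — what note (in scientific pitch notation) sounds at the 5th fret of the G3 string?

G3 is MIDI 55. Adding 5 gives 60, which is C4.

C4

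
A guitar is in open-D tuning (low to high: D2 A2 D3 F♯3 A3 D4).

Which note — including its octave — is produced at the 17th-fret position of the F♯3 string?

Each fret is one semitone, so F♯3 + 17 = B4.

B4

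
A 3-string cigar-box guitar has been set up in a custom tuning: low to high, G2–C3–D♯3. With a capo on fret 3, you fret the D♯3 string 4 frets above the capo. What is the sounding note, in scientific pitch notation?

A♯3

The capo raises the open D♯3 by 3 semitones to F♯3; fretting 4 more gives D♯3 + 3 + 4 = D♯3 + 7 semitones = A♯3.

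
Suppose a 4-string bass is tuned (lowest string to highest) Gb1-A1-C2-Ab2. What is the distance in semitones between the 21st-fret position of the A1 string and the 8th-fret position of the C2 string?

A1 at fret 21 → Gb3 (MIDI 54); C2 at fret 8 → Ab2 (MIDI 44).
54 − 44 = 10, so the two pitches are 10 semitones apart, with Gb3 the higher.

10 semitones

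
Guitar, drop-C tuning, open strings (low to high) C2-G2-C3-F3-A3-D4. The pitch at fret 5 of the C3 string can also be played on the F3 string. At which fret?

0

C3 at fret 5 is C3 + 5 semitones = F3.
The open F3 string is 5 semitones above the open C3, so the same pitch on the F3 string lies at fret 5 − 5 = 0.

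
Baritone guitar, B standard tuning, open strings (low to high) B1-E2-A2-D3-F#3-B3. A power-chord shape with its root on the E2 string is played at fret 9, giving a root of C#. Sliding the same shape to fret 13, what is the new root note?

F

Moving from fret 9 to fret 13 shifts the root by 4 semitones.
C# up 4 semitones is F.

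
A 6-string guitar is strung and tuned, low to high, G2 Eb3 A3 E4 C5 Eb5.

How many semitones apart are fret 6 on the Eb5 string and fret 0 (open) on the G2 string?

Eb5 at fret 6 → A5 (MIDI 81); G2 at fret 0 → G2 (MIDI 43).
81 − 43 = 38, so the two pitches are 38 semitones apart, with A5 the higher.

38 semitones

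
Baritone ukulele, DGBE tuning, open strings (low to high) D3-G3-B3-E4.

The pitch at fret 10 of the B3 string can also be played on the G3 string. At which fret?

14

Fret 10 on B3 is MIDI 59 + 10 = 69 (A4). On the G3 string (open MIDI 55), that pitch is 69 − 55 = fret 14.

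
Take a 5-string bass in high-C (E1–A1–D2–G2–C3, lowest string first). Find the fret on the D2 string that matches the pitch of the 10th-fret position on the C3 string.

20

Fret 10 on C3 is MIDI 48 + 10 = 58 (A#3). On the D2 string (open MIDI 38), that pitch is 58 − 38 = fret 20.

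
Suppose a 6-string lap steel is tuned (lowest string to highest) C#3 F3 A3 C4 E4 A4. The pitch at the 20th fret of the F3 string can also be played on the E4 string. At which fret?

F3 at fret 20 is F3 + 20 semitones = C#5.
The open E4 string is 11 semitones above the open F3, so the same pitch on the E4 string lies at fret 20 − 11 = 9.

9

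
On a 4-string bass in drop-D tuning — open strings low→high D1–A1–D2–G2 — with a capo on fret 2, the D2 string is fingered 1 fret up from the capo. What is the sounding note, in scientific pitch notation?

The capo raises the open D2 by 2 semitones to E2; fretting 1 more gives D2 + 2 + 1 = D2 + 3 semitones = F2.

F2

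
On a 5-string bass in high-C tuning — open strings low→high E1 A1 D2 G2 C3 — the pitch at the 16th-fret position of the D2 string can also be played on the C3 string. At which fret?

6

Fret 16 on D2 is MIDI 38 + 16 = 54 (F#3). On the C3 string (open MIDI 48), that pitch is 54 − 48 = fret 6.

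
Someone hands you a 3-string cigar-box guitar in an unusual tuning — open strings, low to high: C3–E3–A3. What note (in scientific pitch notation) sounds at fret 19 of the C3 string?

G4

C3 is MIDI 48. Adding 19 gives 67, which is G4.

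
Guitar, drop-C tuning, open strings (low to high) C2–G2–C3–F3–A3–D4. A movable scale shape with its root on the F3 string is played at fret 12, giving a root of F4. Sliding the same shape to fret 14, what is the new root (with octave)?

Moving from fret 12 to fret 14 shifts the root by 2 semitones.
F4 up 2 semitones is G4.

G4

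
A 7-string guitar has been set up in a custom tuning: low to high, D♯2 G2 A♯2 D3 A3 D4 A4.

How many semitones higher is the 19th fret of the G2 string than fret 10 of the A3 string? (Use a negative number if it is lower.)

G2 at fret 19 → D4 (MIDI 62); A3 at fret 10 → G4 (MIDI 67).
62 − 67 = -5, so the two pitches are 5 semitones apart.

-5 semitones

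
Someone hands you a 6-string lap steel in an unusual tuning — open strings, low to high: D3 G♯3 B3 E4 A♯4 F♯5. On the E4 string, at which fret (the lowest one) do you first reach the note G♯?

4

From E4, count semitones up the chromatic scale until reaching G♯: E–F–F#–G–G# — 4 steps.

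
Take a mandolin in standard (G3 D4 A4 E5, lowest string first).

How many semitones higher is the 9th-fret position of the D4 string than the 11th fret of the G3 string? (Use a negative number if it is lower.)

5 semitones

D4 at fret 9 → B4 (MIDI 71); G3 at fret 11 → F♯4 (MIDI 66).
71 − 66 = 5, so the two pitches are 5 semitones apart.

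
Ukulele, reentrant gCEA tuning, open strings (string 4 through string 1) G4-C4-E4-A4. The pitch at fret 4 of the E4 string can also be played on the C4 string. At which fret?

Fret 4 on E4 is MIDI 64 + 4 = 68 (G#4). On the C4 string (open MIDI 60), that pitch is 68 − 60 = fret 8.

8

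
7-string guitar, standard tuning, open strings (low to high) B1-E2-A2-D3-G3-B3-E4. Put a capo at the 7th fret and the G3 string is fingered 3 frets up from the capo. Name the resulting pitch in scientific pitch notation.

F4

The capo raises the open G3 by 7 semitones to D4; fretting 3 more gives G3 + 7 + 3 = G3 + 10 semitones = F4.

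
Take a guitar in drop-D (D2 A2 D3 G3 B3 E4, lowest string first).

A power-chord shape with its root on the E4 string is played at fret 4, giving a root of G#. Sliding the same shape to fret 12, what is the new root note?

Moving from fret 4 to fret 12 shifts the root by 8 semitones.
G# up 8 semitones is E.

E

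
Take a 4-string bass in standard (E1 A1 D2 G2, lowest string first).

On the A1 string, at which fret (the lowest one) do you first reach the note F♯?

9

From A1, count semitones up the chromatic scale until reaching F♯: A–A#–B–C–C#–D–D#–E–F–F# — 9 steps.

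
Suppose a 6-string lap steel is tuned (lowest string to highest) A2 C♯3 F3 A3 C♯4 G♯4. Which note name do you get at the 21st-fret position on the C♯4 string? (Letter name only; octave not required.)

Each fret is one semitone, so C♯4 + 21 = A♯.

A♯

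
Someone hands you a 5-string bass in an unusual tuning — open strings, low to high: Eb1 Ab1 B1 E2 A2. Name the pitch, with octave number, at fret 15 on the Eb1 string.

Gb2

Each fret is one semitone, so Eb1 + 15 = Gb2.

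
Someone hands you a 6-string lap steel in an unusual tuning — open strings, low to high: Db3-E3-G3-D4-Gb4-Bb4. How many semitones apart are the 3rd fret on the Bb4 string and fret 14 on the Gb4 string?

Bb4 at fret 3 → Db5 (MIDI 73); Gb4 at fret 14 → Ab5 (MIDI 80).
73 − 80 = -7, so the two pitches are 7 semitones apart, with Ab5 the higher.

7 semitones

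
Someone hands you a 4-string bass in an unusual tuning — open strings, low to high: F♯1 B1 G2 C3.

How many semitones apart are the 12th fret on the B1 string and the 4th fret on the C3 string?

5 semitones

B1 at fret 12 → B2 (MIDI 47); C3 at fret 4 → E3 (MIDI 52).
47 − 52 = -5, so the two pitches are 5 semitones apart, with E3 the higher.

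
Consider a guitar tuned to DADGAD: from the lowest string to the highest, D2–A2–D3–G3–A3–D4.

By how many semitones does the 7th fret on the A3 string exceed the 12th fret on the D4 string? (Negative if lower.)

A3 at fret 7 → E4 (MIDI 64); D4 at fret 12 → D5 (MIDI 74).
64 − 74 = -10, so the two pitches are 10 semitones apart.

-10 semitones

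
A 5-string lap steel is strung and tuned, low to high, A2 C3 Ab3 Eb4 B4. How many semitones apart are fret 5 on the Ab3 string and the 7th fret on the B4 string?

Ab3 at fret 5 → Db4 (MIDI 61); B4 at fret 7 → Gb5 (MIDI 78).
61 − 78 = -17, so the two pitches are 17 semitones apart, with Gb5 the higher.

17 semitones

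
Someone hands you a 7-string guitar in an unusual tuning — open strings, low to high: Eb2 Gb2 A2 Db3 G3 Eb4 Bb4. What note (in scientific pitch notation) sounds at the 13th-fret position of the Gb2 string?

G3

The open Gb2 string plus 13 semitones: Gb–G–Ab–A–…–F–Gb–G.
The walk passes from B into C once, so the octave number goes from 2 to 3.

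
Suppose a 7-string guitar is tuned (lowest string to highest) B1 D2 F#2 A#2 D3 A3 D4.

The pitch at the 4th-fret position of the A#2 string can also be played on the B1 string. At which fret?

15

A#2 at fret 4 is A#2 + 4 semitones = D3.
The open B1 string is 11 semitones below the open A#2, so the same pitch on the B1 string lies at fret 4 + 11 = 15.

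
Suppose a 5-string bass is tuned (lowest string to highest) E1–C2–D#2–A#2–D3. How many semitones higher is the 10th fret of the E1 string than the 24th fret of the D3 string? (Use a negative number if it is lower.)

E1 at fret 10 → D2 (MIDI 38); D3 at fret 24 → D5 (MIDI 74).
38 − 74 = -36, so the two pitches are 36 semitones apart.

-36 semitones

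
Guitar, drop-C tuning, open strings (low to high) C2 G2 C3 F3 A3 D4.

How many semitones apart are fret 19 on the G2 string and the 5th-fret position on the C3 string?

9 semitones

G2 at fret 19 → D4 (MIDI 62); C3 at fret 5 → F3 (MIDI 53).
62 − 53 = 9, so the two pitches are 9 semitones apart, with D4 the higher.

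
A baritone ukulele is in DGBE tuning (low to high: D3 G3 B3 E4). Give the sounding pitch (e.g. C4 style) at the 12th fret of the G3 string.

G4

Each fret is one semitone, so G3 + 12 = G4.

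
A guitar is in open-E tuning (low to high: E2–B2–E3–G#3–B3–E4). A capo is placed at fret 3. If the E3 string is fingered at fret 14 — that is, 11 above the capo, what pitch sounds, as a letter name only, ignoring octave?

F#

The capo raises the open E3 by 3 semitones to G3; fretting 11 more gives E3 + 3 + 11 = E3 + 14 semitones, landing on F#.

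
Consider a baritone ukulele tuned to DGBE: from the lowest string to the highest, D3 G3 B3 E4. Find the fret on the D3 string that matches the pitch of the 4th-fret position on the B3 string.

Fret 4 on B3 is MIDI 59 + 4 = 63 (D♯4). On the D3 string (open MIDI 50), that pitch is 63 − 50 = fret 13.

13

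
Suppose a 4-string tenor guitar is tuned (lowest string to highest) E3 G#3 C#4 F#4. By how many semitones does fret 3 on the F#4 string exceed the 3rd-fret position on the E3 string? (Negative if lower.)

F#4 at fret 3 → A4 (MIDI 69); E3 at fret 3 → G3 (MIDI 55).
69 − 55 = 14, so the two pitches are 14 semitones apart.

14 semitones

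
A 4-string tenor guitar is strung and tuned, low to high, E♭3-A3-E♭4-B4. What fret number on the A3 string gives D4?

D4 is 5 semitones above the open A3 (A–Bb–B–C–Db–D), so it sits at fret 5.

5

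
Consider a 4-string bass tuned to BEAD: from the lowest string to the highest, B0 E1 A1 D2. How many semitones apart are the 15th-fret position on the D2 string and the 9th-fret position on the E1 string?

D2 at fret 15 → F3 (MIDI 53); E1 at fret 9 → C#2 (MIDI 37).
53 − 37 = 16, so the two pitches are 16 semitones apart, with F3 the higher.

16 semitones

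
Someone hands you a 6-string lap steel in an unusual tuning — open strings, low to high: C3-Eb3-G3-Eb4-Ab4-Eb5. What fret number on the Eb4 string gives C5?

9

C5 is 9 semitones above the open Eb4 (Eb–E–F–Gb–G–Ab–A–Bb–B–C), so it sits at fret 9.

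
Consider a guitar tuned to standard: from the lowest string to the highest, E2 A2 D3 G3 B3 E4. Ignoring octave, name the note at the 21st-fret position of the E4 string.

C♯

E4 is MIDI 64. Adding 21 gives 85; 85 mod 12 = 1, i.e. C♯.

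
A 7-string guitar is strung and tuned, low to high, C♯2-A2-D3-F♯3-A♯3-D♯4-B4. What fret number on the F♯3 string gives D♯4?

D♯4 is 9 semitones above the open F♯3 (F#–G–G#–A–A#–B–C–C#–D–D#), so it sits at fret 9.

9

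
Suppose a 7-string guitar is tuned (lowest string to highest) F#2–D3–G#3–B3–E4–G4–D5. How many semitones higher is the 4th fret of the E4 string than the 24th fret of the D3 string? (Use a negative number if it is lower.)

E4 at fret 4 → G#4 (MIDI 68); D3 at fret 24 → D5 (MIDI 74).
68 − 74 = -6, so the two pitches are 6 semitones apart.

-6 semitones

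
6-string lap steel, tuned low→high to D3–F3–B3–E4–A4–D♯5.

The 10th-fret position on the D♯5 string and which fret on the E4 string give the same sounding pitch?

Fret 10 on D♯5 is MIDI 75 + 10 = 85 (C♯6). On the E4 string (open MIDI 64), that pitch is 85 − 64 = fret 21.

21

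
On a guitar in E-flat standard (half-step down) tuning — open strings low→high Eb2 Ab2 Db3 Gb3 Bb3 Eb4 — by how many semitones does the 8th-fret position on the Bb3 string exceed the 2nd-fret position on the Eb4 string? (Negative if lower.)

Bb3 at fret 8 → Gb4 (MIDI 66); Eb4 at fret 2 → F4 (MIDI 65).
66 − 65 = 1, so the two pitches are 1 semitone apart.

1 semitone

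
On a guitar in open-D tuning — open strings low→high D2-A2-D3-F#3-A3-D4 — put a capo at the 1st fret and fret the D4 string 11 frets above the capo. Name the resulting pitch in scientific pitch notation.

The capo raises the open D4 by 1 semitone to D#4; fretting 11 more gives D4 + 1 + 11 = D4 + 12 semitones = D5.

D5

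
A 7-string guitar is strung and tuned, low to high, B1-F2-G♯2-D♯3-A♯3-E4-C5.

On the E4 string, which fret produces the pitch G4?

G4 is 3 semitones above the open E4 (E–F–F#–G), so it sits at fret 3.

3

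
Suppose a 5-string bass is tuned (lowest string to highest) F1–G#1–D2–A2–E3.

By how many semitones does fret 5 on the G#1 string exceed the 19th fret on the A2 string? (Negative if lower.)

-27 semitones

G#1 at fret 5 → C#2 (MIDI 37); A2 at fret 19 → E4 (MIDI 64).
37 − 64 = -27, so the two pitches are 27 semitones apart.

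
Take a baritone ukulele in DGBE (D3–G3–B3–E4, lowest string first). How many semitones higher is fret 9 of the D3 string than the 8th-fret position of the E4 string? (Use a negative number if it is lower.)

D3 at fret 9 → B3 (MIDI 59); E4 at fret 8 → C5 (MIDI 72).
59 − 72 = -13, so the two pitches are 13 semitones apart.

-13 semitones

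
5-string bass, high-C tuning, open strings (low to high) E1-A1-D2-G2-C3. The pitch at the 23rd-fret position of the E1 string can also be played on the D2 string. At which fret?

13

E1 at fret 23 is E1 + 23 semitones = D#3.
The open D2 string is 10 semitones above the open E1, so the same pitch on the D2 string lies at fret 23 − 10 = 13.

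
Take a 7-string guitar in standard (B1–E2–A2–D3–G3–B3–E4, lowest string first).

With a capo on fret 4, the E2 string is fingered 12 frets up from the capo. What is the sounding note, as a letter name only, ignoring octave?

G#

The capo raises the open E2 by 4 semitones to G#2; fretting 12 more gives E2 + 4 + 12 = E2 + 16 semitones, landing on G#.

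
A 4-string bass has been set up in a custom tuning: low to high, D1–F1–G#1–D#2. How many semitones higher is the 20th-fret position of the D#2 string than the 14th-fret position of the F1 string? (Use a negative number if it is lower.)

16 semitones

D#2 at fret 20 → B3 (MIDI 59); F1 at fret 14 → G2 (MIDI 43).
59 − 43 = 16, so the two pitches are 16 semitones apart.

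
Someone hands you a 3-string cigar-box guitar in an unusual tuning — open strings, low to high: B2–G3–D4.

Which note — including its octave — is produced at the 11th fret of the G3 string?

F#4

The open G3 string plus 11 semitones: G–G#–A–A#–…–E–F–F#.
The walk passes from B into C once, so the octave number goes from 3 to 4.
(Equivalently spelled Gb4.)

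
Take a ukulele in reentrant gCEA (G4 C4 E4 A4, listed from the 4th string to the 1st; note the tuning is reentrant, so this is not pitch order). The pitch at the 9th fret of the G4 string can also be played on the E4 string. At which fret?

Fret 9 on G4 is MIDI 67 + 9 = 76 (E5). On the E4 string (open MIDI 64), that pitch is 76 − 64 = fret 12.

12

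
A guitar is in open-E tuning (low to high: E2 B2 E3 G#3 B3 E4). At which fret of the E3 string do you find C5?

20

C5 is 20 semitones above the open E3 (E–F–F#–G–…–A#–B–C), so it sits at fret 20.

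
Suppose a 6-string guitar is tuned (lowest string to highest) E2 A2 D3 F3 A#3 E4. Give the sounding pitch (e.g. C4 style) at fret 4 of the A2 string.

C#3

Each fret is one semitone, so A2 + 4 = C#3.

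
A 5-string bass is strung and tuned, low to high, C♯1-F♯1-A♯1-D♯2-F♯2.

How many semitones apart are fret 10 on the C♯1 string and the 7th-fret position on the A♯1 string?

6 semitones

C♯1 at fret 10 → B1 (MIDI 35); A♯1 at fret 7 → F2 (MIDI 41).
35 − 41 = -6, so the two pitches are 6 semitones apart, with F2 the higher.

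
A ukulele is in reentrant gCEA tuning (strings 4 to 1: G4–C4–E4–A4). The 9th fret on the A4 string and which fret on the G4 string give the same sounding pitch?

11

A4 at fret 9 is A4 + 9 semitones = F♯5.
The open G4 string is 2 semitones below the open A4, so the same pitch on the G4 string lies at fret 9 + 2 = 11.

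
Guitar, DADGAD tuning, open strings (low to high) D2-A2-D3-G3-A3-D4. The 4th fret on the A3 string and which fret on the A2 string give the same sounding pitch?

16

Fret 4 on A3 is MIDI 57 + 4 = 61 (C#4). On the A2 string (open MIDI 45), that pitch is 61 − 45 = fret 16.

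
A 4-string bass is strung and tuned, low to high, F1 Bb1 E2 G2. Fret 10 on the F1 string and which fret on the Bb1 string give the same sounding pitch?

5

F1 at fret 10 is F1 + 10 semitones = Eb2.
The open Bb1 string is 5 semitones above the open F1, so the same pitch on the Bb1 string lies at fret 10 − 5 = 5.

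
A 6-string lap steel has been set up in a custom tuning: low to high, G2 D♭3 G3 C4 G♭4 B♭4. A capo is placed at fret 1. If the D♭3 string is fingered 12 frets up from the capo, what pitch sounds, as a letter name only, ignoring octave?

The capo raises the open D♭3 by 1 semitone to D3; fretting 12 more gives D♭3 + 1 + 12 = D♭3 + 13 semitones, landing on D.

D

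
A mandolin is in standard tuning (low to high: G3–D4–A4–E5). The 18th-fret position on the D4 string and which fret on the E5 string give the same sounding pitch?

4

D4 at fret 18 is D4 + 18 semitones = G#5.
The open E5 string is 14 semitones above the open D4, so the same pitch on the E5 string lies at fret 18 − 14 = 4.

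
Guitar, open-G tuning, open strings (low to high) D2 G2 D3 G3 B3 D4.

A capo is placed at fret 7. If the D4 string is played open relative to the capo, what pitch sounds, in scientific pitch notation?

A4

The capo raises the open D4 by 7 semitones to A4; fretting 0 more gives D4 + 7 + 0 = D4 + 7 semitones = A4.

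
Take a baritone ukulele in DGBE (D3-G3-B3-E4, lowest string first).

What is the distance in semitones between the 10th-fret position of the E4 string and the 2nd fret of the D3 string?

22 semitones

E4 at fret 10 → D5 (MIDI 74); D3 at fret 2 → E3 (MIDI 52).
74 − 52 = 22, so the two pitches are 22 semitones apart, with D5 the higher.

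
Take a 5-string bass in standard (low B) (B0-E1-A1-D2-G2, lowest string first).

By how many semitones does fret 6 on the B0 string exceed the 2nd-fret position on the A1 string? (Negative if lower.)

-6 semitones

B0 at fret 6 → F1 (MIDI 29); A1 at fret 2 → B1 (MIDI 35).
29 − 35 = -6, so the two pitches are 6 semitones apart.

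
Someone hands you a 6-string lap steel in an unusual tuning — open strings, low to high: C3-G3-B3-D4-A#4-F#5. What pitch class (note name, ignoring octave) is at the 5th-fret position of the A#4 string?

Each fret is one semitone, so A#4 + 5 = D#.

D#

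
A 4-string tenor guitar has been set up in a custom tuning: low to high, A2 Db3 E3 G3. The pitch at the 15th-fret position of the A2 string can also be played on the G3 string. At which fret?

A2 at fret 15 is A2 + 15 semitones = C4.
The open G3 string is 10 semitones above the open A2, so the same pitch on the G3 string lies at fret 15 − 10 = 5.

5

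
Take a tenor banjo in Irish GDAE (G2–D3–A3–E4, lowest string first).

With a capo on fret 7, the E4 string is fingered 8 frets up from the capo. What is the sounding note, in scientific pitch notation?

G5

The capo raises the open E4 by 7 semitones to B4; fretting 8 more gives E4 + 7 + 8 = E4 + 15 semitones = G5.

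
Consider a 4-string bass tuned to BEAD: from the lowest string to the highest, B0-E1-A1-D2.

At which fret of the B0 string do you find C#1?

C#1 is 2 semitones above the open B0 (B–C–C#), so it sits at fret 2.

2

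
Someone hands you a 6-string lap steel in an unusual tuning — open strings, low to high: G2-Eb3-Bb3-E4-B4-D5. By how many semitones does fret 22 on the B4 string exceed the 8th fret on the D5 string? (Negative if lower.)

11 semitones

B4 at fret 22 → A6 (MIDI 93); D5 at fret 8 → Bb5 (MIDI 82).
93 − 82 = 11, so the two pitches are 11 semitones apart.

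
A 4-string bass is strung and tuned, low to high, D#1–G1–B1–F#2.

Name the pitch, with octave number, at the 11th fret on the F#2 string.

F#2 is MIDI 42. Adding 11 gives 53, which is F3.

F3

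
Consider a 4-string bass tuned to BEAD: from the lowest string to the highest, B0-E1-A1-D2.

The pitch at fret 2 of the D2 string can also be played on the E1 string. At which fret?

Fret 2 on D2 is MIDI 38 + 2 = 40 (E2). On the E1 string (open MIDI 28), that pitch is 40 − 28 = fret 12.

12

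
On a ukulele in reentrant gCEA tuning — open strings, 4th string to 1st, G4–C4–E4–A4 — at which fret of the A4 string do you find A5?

A5 is 12 semitones above the open A4 (A–A#–B–C–…–G–G#–A), so it sits at fret 12.

12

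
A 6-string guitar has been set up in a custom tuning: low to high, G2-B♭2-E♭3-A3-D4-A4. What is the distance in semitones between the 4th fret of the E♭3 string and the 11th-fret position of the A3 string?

E♭3 at fret 4 → G3 (MIDI 55); A3 at fret 11 → A♭4 (MIDI 68).
55 − 68 = -13, so the two pitches are 13 semitones apart, with A♭4 the higher.

13 semitones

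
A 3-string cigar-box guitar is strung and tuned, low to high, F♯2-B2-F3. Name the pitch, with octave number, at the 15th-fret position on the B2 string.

The open B2 string plus 15 semitones: B–C–C#–D–…–C–C#–D.
The walk passes from B into C 2 times, so the octave number goes from 2 to 4.

D4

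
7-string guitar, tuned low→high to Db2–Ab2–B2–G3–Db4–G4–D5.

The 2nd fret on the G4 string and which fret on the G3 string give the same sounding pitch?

14

Fret 2 on G4 is MIDI 67 + 2 = 69 (A4). On the G3 string (open MIDI 55), that pitch is 69 − 55 = fret 14.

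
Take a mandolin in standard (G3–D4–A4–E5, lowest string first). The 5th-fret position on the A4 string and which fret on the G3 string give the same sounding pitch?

A4 at fret 5 is A4 + 5 semitones = D5.
The open G3 string is 14 semitones below the open A4, so the same pitch on the G3 string lies at fret 5 + 14 = 19.

19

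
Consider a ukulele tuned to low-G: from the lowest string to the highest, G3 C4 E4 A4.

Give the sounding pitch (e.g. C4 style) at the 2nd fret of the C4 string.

D4

C4 is MIDI 60. Adding 2 gives 62, which is D4.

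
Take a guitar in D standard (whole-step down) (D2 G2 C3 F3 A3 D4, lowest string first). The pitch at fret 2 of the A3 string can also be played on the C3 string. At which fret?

11

A3 at fret 2 is A3 + 2 semitones = B3.
The open C3 string is 9 semitones below the open A3, so the same pitch on the C3 string lies at fret 2 + 9 = 11.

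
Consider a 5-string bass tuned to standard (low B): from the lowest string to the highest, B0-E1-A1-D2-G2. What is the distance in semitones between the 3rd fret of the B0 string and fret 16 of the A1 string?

B0 at fret 3 → D1 (MIDI 26); A1 at fret 16 → C#3 (MIDI 49).
26 − 49 = -23, so the two pitches are 23 semitones apart, with C#3 the higher.

23 semitones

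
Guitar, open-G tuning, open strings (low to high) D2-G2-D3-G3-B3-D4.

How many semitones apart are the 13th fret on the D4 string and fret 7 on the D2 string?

30 semitones

D4 at fret 13 → D#5 (MIDI 75); D2 at fret 7 → A2 (MIDI 45).
75 − 45 = 30, so the two pitches are 30 semitones apart, with D#5 the higher.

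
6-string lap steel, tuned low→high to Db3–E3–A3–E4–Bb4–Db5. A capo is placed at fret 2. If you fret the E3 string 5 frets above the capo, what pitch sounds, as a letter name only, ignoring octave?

B

The capo raises the open E3 by 2 semitones to Gb3; fretting 5 more gives E3 + 2 + 5 = E3 + 7 semitones, landing on B.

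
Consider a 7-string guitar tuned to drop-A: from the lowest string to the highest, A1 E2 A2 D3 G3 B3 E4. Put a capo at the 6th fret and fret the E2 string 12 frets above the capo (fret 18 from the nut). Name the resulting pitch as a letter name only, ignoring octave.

The capo raises the open E2 by 6 semitones to A#2; fretting 12 more gives E2 + 6 + 12 = E2 + 18 semitones, landing on A#.

A#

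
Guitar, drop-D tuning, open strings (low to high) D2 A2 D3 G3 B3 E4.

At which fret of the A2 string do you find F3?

F3 is 8 semitones above the open A2 (A–A#–B–C–C#–D–D#–E–F), so it sits at fret 8.

8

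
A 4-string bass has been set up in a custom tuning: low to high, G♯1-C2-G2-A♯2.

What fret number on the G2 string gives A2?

2

A2 is 2 semitones above the open G2 (G–G#–A), so it sits at fret 2.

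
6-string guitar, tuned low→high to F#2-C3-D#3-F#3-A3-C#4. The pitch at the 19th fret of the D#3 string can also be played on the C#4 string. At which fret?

Fret 19 on D#3 is MIDI 51 + 19 = 70 (A#4). On the C#4 string (open MIDI 61), that pitch is 70 − 61 = fret 9.

9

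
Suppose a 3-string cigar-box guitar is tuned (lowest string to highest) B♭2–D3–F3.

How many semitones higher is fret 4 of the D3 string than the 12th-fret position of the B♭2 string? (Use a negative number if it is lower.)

-4 semitones

D3 at fret 4 → G♭3 (MIDI 54); B♭2 at fret 12 → B♭3 (MIDI 58).
54 − 58 = -4, so the two pitches are 4 semitones apart.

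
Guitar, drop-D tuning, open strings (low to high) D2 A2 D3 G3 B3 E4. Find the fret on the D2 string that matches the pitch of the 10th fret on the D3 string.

D3 at fret 10 is D3 + 10 semitones = C4.
The open D2 string is 12 semitones below the open D3, so the same pitch on the D2 string lies at fret 10 + 12 = 22.

22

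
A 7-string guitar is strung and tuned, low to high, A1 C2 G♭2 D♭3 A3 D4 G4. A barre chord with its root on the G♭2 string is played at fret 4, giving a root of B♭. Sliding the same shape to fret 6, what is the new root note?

Moving from fret 4 to fret 6 shifts the root by 2 semitones.
B♭ up 2 semitones is C.

C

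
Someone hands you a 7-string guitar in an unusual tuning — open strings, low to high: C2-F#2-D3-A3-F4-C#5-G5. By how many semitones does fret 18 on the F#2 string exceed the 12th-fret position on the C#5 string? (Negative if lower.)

-25 semitones

F#2 at fret 18 → C4 (MIDI 60); C#5 at fret 12 → C#6 (MIDI 85).
60 − 85 = -25, so the two pitches are 25 semitones apart.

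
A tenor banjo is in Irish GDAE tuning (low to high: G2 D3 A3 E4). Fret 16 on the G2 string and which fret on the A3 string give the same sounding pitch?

2

G2 at fret 16 is G2 + 16 semitones = B3.
The open A3 string is 14 semitones above the open G2, so the same pitch on the A3 string lies at fret 16 − 14 = 2.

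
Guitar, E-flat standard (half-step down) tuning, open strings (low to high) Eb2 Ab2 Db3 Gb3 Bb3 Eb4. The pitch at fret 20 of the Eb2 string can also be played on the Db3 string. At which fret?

10

Fret 20 on Eb2 is MIDI 39 + 20 = 59 (B3). On the Db3 string (open MIDI 49), that pitch is 59 − 49 = fret 10.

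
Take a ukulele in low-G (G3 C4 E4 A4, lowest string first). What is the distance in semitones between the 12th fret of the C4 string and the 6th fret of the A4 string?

C4 at fret 12 → C5 (MIDI 72); A4 at fret 6 → D#5 (MIDI 75).
72 − 75 = -3, so the two pitches are 3 semitones apart, with D#5 the higher.

3 semitones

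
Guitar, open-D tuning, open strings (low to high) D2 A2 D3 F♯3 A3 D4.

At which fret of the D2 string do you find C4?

22

C4 is 22 semitones above the open D2 (D–D#–E–F–…–A#–B–C), so it sits at fret 22.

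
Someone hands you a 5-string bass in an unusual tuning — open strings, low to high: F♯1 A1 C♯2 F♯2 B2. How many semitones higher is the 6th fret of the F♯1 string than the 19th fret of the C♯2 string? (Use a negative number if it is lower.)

-20 semitones

F♯1 at fret 6 → C2 (MIDI 36); C♯2 at fret 19 → G♯3 (MIDI 56).
36 − 56 = -20, so the two pitches are 20 semitones apart.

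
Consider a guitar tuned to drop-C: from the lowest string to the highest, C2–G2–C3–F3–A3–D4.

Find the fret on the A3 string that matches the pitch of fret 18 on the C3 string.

C3 at fret 18 is C3 + 18 semitones = F#4.
The open A3 string is 9 semitones above the open C3, so the same pitch on the A3 string lies at fret 18 − 9 = 9.

9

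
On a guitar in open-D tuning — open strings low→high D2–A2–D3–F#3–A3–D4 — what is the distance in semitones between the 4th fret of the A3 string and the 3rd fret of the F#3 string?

A3 at fret 4 → C#4 (MIDI 61); F#3 at fret 3 → A3 (MIDI 57).
61 − 57 = 4, so the two pitches are 4 semitones apart, with C#4 the higher.

4 semitones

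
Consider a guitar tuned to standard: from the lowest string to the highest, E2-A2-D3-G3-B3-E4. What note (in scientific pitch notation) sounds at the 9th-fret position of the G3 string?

E4

Each fret is one semitone, so G3 + 9 = E4.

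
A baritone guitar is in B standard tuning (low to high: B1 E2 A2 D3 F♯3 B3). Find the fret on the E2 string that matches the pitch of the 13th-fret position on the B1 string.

8

Fret 13 on B1 is MIDI 35 + 13 = 48 (C3). On the E2 string (open MIDI 40), that pitch is 48 − 40 = fret 8.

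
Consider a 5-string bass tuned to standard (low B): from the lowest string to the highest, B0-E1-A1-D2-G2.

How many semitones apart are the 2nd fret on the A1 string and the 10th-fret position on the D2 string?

A1 at fret 2 → B1 (MIDI 35); D2 at fret 10 → C3 (MIDI 48).
35 − 48 = -13, so the two pitches are 13 semitones apart, with C3 the higher.

13 semitones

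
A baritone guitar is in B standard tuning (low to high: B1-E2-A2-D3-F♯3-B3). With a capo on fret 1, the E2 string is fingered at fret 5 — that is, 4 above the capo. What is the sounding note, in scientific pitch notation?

A2

The capo raises the open E2 by 1 semitone to F2; fretting 4 more gives E2 + 1 + 4 = E2 + 5 semitones = A2.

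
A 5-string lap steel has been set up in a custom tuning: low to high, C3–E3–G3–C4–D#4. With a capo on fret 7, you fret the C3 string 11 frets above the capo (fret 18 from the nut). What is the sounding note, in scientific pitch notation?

The capo raises the open C3 by 7 semitones to G3; fretting 11 more gives C3 + 7 + 11 = C3 + 18 semitones = F#4.
(Also written Gb.)

F#4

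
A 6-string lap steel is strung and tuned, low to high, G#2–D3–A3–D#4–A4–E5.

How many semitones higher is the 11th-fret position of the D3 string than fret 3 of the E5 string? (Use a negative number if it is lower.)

D3 at fret 11 → C#4 (MIDI 61); E5 at fret 3 → G5 (MIDI 79).
61 − 79 = -18, so the two pitches are 18 semitones apart.

-18 semitones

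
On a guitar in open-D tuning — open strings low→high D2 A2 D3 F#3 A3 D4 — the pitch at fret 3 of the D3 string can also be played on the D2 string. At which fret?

Fret 3 on D3 is MIDI 50 + 3 = 53 (F3). On the D2 string (open MIDI 38), that pitch is 53 − 38 = fret 15.

15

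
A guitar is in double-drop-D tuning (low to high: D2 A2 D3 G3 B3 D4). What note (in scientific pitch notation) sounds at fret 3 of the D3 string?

The open D3 string plus 3 semitones: D–D#–E–F.
No B→C boundary is crossed, so the octave stays at 3.

F3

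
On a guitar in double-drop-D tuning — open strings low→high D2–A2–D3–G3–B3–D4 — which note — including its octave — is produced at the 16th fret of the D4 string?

Each fret is one semitone, so D4 + 16 = F#5.
(Equivalently spelled Gb5.)

F#5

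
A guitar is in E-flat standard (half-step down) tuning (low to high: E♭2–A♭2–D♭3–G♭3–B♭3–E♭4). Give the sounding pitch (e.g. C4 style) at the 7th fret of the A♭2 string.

E♭3

Each fret is one semitone, so A♭2 + 7 = E♭3.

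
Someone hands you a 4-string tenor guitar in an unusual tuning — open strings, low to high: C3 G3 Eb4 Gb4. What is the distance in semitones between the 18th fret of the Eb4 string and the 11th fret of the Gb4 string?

4 semitones

Eb4 at fret 18 → A5 (MIDI 81); Gb4 at fret 11 → F5 (MIDI 77).
81 − 77 = 4, so the two pitches are 4 semitones apart, with A5 the higher.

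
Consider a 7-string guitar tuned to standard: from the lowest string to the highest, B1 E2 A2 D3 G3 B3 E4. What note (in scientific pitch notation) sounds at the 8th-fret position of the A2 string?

Each fret is one semitone, so A2 + 8 = F3.

F3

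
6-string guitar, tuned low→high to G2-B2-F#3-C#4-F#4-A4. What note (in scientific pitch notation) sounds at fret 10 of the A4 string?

G5

The open A4 string plus 10 semitones: A–A#–B–C–…–F–F#–G.
The walk passes from B into C once, so the octave number goes from 4 to 5.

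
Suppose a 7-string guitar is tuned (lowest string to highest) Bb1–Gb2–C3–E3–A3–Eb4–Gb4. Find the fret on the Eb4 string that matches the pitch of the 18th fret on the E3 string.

E3 at fret 18 is E3 + 18 semitones = Bb4.
The open Eb4 string is 11 semitones above the open E3, so the same pitch on the Eb4 string lies at fret 18 − 11 = 7.

7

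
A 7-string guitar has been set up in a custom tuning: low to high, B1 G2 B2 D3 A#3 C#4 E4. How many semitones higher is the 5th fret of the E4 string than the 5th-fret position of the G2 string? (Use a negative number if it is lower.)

21 semitones

E4 at fret 5 → A4 (MIDI 69); G2 at fret 5 → C3 (MIDI 48).
69 − 48 = 21, so the two pitches are 21 semitones apart.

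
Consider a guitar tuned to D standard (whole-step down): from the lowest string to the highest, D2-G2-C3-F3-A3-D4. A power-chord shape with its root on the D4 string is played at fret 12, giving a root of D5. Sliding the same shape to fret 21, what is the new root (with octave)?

Moving from fret 12 to fret 21 shifts the root by 9 semitones.
D5 up 9 semitones is B5.

B5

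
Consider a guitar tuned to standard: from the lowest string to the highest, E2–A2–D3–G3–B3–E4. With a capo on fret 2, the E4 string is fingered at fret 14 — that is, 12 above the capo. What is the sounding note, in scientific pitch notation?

The capo raises the open E4 by 2 semitones to F♯4; fretting 12 more gives E4 + 2 + 12 = E4 + 14 semitones = F♯5.
(Also written G♭.)

F♯5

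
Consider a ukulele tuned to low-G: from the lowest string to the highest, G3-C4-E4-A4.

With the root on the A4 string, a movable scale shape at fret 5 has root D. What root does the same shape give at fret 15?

C

Moving from fret 5 to fret 15 shifts the root by 10 semitones.
D up 10 semitones is C.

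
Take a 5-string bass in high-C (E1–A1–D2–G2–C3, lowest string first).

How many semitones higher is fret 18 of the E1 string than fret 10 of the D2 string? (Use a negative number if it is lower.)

-2 semitones

E1 at fret 18 → A♯2 (MIDI 46); D2 at fret 10 → C3 (MIDI 48).
46 − 48 = -2, so the two pitches are 2 semitones apart.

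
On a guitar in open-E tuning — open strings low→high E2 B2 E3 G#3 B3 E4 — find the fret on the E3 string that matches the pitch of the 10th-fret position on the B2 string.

B2 at fret 10 is B2 + 10 semitones = A3.
The open E3 string is 5 semitones above the open B2, so the same pitch on the E3 string lies at fret 10 − 5 = 5.

5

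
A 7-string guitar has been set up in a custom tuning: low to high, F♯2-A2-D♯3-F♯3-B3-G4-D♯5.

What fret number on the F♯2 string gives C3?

6

C3 is 6 semitones above the open F♯2 (F#–G–G#–A–A#–B–C), so it sits at fret 6.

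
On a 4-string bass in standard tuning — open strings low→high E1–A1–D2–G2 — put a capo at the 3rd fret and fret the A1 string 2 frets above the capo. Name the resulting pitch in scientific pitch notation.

D2

The capo raises the open A1 by 3 semitones to C2; fretting 2 more gives A1 + 3 + 2 = A1 + 5 semitones = D2.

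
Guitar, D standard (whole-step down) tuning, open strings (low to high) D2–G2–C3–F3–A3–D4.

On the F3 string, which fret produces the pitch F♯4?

F♯4 is 13 semitones above the open F3 (F–F#–G–G#–…–E–F–F#), so it sits at fret 13.

13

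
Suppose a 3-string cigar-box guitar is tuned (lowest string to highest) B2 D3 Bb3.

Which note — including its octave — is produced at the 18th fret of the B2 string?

Each fret is one semitone, so B2 + 18 = F4.

F4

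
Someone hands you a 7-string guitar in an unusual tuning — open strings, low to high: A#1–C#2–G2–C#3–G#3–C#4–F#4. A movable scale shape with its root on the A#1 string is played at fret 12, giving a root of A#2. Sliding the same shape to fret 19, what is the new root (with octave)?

Moving from fret 12 to fret 19 shifts the root by 7 semitones.
A#2 up 7 semitones is F3.

F3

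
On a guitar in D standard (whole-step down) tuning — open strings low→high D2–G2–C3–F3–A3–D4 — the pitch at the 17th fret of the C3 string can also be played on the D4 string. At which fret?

3

Fret 17 on C3 is MIDI 48 + 17 = 65 (F4). On the D4 string (open MIDI 62), that pitch is 65 − 62 = fret 3.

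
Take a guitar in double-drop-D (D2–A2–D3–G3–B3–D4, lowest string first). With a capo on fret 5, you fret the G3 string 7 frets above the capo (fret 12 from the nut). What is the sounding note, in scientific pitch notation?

The capo raises the open G3 by 5 semitones to C4; fretting 7 more gives G3 + 5 + 7 = G3 + 12 semitones = G4.

G4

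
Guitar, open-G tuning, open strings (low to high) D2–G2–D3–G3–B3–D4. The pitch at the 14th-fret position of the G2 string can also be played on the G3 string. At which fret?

2

G2 at fret 14 is G2 + 14 semitones = A3.
The open G3 string is 12 semitones above the open G2, so the same pitch on the G3 string lies at fret 14 − 12 = 2.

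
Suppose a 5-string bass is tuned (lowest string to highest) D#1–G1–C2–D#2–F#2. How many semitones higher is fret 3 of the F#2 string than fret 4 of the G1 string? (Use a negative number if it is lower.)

10 semitones

F#2 at fret 3 → A2 (MIDI 45); G1 at fret 4 → B1 (MIDI 35).
45 − 35 = 10, so the two pitches are 10 semitones apart.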